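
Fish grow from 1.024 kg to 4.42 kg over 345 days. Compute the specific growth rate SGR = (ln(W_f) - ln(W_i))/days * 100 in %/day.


ln(W_f) = ln(4.42) = 1.4861397
ln(W_i) = ln(1.024) = 0.023716527
ln(W_f) - ln(W_i) = 1.4861397 - 0.023716527 = 1.4624232
SGR = 1.4624232 / 345 * 100 = 0.423891 %/day

0.423891 %/day


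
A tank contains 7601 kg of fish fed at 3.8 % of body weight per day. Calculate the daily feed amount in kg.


Feeding rate fraction = 3.8% / 100 = 0.038
Daily feed = 7601 kg * 0.038 = 288.838 kg/day

288.838 kg/day


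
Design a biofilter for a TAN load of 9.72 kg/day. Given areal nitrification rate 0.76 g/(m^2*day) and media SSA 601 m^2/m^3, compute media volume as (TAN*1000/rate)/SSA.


A = 9.72*1000 / 0.76 = 12789.474 m^2
V = 12789.474 / 601 = 21.2803

21.2803 m^3


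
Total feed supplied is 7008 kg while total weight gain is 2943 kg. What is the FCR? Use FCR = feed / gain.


FCR = feed consumed / weight gained
FCR = 7008 kg / 2943 kg = 2.38124

2.38124


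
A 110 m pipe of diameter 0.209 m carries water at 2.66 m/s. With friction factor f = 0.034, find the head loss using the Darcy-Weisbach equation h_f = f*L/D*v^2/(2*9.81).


v^2 = 2.66^2 = 7.0756 m^2/s^2
L/D = 110/0.209 = 526.31579
h_f = f*(L/D)*v^2/(2g) = 0.034 * 526.31579 * 7.0756 / 19.62 = 6.45341 m

6.45341 m


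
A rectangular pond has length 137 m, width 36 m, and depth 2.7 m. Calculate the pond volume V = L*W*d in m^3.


Base area = L * W = 137 * 36 = 4932 m^2
Volume = area * depth = 4932 * 2.7 = 13316.4 m^3

13316.4 m^3


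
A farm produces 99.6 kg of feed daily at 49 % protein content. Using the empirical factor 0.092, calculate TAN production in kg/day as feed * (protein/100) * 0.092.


Protein in feed = 99.6 * 49/100 = 48.804 kg/day
TAN = protein * 0.092 = 48.804 * 0.092 = 4.489968 kg/day

4.489968 kg/day


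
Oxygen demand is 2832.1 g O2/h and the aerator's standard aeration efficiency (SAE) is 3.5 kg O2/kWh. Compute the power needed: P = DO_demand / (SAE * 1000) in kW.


SAE in g O2/kWh = 3.5 * 1000 = 3500 g/kWh
P = DO_demand / SAE_g = 2832.1 / 3500 = 0.809171 kW

0.809171 kW


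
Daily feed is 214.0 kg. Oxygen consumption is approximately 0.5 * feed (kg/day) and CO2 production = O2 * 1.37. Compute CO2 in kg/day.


O2 = 214.0 * 0.5 = 107
CO2 = 107 * 1.37 = 146.59

146.59 kg/day


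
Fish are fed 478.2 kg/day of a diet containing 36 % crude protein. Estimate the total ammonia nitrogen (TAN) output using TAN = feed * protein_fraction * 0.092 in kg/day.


Protein in feed = 478.2 * 36/100 = 172.152 kg/day
TAN = protein * 0.092 = 172.152 * 0.092 = 15.837984 kg/day

15.837984 kg/day


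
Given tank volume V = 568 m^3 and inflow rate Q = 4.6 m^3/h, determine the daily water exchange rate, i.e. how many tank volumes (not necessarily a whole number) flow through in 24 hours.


Daily flow volume = 4.6 m^3/h * 24 h = 110.4 m^3/day
Exchanges = daily flow / tank volume = 110.4 / 568 = 0.194366 exchanges/day

0.194366 exchanges/day


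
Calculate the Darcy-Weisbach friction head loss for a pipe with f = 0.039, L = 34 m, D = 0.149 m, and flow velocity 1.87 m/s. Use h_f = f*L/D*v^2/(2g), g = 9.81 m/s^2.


v^2 = 1.87^2 = 3.4969 m^2/s^2
L/D = 34/0.149 = 228.18792
h_f = f*(L/D)*v^2/(2g) = 0.039 * 228.18792 * 3.4969 / 19.62 = 1.58614 m

1.58614 m


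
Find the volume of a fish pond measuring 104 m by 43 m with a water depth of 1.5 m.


Base area = L * W = 104 * 43 = 4472 m^2
Volume = area * depth = 4472 * 1.5 = 6708 m^3

6708 m^3


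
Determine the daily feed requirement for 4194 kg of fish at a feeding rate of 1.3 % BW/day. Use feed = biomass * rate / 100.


Feeding rate fraction = 1.3% / 100 = 0.013
Daily feed = 4194 kg * 0.013 = 54.522 kg/day

54.522 kg/day


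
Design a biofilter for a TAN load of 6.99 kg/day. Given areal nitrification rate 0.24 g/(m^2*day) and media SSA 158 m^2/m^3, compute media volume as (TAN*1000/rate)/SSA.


A = 6.99*1000 / 0.24 = 29125 m^2
V = 29125 / 158 = 184.335

184.335 m^3


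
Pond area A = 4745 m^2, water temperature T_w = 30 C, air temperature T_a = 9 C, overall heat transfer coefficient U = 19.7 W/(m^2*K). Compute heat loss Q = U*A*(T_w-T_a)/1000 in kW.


Temperature difference dT = 30 - 9 = 21 K
Heat loss (W) = U * A * dT = 19.7 * 4745 * 21 = 1963006.5 W
Convert to kW: 1963006.5 / 1000 = 1963.0065 kW

1963.0065 kW


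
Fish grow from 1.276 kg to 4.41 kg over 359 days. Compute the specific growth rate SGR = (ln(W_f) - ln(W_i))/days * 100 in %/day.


ln(W_f) = ln(4.41) = 1.4838747
ln(W_i) = ln(1.276) = 0.24373018
ln(W_f) - ln(W_i) = 1.4838747 - 0.24373018 = 1.2401445
SGR = 1.2401445 / 359 * 100 = 0.345444 %/day

0.345444 %/day


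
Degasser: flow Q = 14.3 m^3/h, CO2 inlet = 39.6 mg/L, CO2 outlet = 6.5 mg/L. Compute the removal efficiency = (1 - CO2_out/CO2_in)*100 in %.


CO2_out / CO2_in = 6.5 / 39.6 = 0.16414141
Fraction remaining = 0.16414141
efficiency = (1 - 0.16414141) * 100 = 83.5859 %

83.5859 %


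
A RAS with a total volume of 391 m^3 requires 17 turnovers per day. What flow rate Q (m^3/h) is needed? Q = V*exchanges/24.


Daily recirculation volume = 391 m^3 * 17 = 6647 m^3/day
Flow rate Q = daily volume / 24 h = 6647 / 24 = 276.958 m^3/h

276.958 m^3/h


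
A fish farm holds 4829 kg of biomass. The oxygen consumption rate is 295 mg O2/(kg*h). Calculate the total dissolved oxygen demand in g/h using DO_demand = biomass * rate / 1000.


Total O2 consumption (mg/h) = 4829 kg * 295 mg/(kg*h) = 1424555 mg/h
Convert to g/h: 1424555 / 1000 = 1424.555 g/h

1424.555 g/h


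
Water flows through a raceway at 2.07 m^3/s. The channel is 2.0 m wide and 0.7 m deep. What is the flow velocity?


Cross-sectional area = W * d = 2.0 * 0.7 = 1.4 m^2
Velocity = Q / A = 2.07 / 1.4 = 1.47857 m/s

1.47857 m/s


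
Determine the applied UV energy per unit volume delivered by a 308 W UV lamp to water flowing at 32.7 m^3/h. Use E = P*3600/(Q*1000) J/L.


Energy delivered per hour = 308 W * 3600 s = 1108800 J/h
Volume treated per hour = 32.7 m^3/h * 1000 = 32700 L/h
dose = 1108800 / 32700 = 33.9083 J/L

33.9083 J/L


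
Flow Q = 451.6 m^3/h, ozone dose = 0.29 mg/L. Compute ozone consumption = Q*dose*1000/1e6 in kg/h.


O3 demand (mg/h) = Q * dose * 1000 = 451.6 * 0.29 * 1000 = 130964 mg/h
Convert mg to kg: 130964 / 1e6 = 0.130964 kg/h

0.130964 kg/h


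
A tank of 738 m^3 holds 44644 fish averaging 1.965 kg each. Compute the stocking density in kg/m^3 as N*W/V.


Total biomass = 44644 fish * 1.965 kg = 87725.46 kg
Density = total biomass / volume = 87725.46 / 738 = 118.869 kg/m^3

118.869 kg/m^3


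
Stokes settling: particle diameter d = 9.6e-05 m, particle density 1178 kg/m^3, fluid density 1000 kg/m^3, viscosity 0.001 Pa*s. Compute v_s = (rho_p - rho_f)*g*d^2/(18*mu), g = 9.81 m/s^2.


Density difference: rho_p - rho_f = 1178 - 1000 = 178 kg/m^3
d^2 = (9.6e-05)^2 = 9.216e-09 m^2
Numerator = (rho_p - rho_f) * g * d^2 = 178 * 9.81 * 9.216e-09 = 1.6092795e-05
Denominator = 18 * mu = 18 * 0.001 = 0.018
v_s = 1.6092795e-05 / 0.018 = 8.94044e-04 m/s
Check: Re = rho_f * v_s * d / mu = 1000 * 8.94044e-04 * 9.6e-05 / 0.001 = 0.0858 < 1, so Stokes' law applies.

8.94044e-04 m/s


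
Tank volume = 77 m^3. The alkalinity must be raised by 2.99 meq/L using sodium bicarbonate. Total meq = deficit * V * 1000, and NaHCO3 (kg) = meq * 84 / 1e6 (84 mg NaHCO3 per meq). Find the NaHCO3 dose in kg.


Tank volume in L = 77 m^3 * 1000 = 77000 L
Total meq required = 2.99 meq/L * 77000 L = 230230 meq
NaHCO3 mass = 230230 meq * 84 mg/meq / 1e6 = 19.3393 kg

19.3393 kg


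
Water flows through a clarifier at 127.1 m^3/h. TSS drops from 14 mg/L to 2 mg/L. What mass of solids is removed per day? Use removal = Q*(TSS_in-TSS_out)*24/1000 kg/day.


Concentration drop: TSS_in - TSS_out = 14 - 2 = 12 mg/L
Hourly solids removed = Q * dTSS = 127.1 m^3/h * 12 mg/L = 1525.2 g/h  (m^3/h * mg/L = g/h)
Daily solids removed = 1525.2 * 24 = 36604.8 g/day
Convert g to kg: 36604.8 / 1000 = 36.6048 kg/day

36.6048 kg/day


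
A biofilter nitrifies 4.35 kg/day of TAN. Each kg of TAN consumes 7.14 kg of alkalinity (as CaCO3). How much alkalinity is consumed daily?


Alkalinity factor: 7.14 kg CaCO3 consumed per kg TAN nitrified
alk = 4.35 kg TAN * 7.14 = 31.059 kg CaCO3/day

31.059 kg CaCO3/day


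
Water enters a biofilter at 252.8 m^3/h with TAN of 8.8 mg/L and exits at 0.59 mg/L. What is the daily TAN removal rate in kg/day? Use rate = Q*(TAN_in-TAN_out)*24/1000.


Concentration drop: TAN_in - TAN_out = 8.8 - 0.59 = 8.21 mg/L
Hourly TAN removed = Q * dTAN = 252.8 m^3/h * 8.21 mg/L = 2075.488 g/h  (m^3/h * mg/L = g/h)
Daily TAN removed = 2075.488 * 24 = 49811.712 g/day
Convert to kg/day: 49811.712 / 1000 = 49.811712 kg/day

49.811712 kg/day


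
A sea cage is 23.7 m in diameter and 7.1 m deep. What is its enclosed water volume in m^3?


r = d/2 = 23.7/2 = 11.85 m
Base area = pi*r^2 = pi*11.85^2 = 441.15029 m^2
Volume = 441.15029 * 7.1 = 3132.17 m^3

3132.17 m^3


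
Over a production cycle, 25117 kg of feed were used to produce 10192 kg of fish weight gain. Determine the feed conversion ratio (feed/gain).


FCR = feed consumed / weight gained
FCR = 25117 kg / 10192 kg = 2.46438

2.46438


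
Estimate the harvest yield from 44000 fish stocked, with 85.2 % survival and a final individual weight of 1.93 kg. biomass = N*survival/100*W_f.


Survivors = 44000 * 85.2/100 = 37488 fish
Harvest biomass = survivors * W_f = 37488 * 1.93 = 72351.84 kg

72351.84 kg


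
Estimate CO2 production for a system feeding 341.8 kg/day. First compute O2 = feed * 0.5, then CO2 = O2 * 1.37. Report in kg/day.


O2 = 341.8 * 0.5 = 170.9
CO2 = 170.9 * 1.37 = 234.133

234.133 kg/day


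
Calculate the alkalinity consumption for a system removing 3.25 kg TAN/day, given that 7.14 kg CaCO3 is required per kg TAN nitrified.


Alkalinity factor: 7.14 kg CaCO3 consumed per kg TAN nitrified
alk = 3.25 kg TAN * 7.14 = 23.205 kg CaCO3/day

23.205 kg CaCO3/day


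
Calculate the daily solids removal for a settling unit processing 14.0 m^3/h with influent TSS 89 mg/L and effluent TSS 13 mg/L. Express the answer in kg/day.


Concentration drop: TSS_in - TSS_out = 89 - 13 = 76 mg/L
Hourly solids removed = Q * dTSS = 14.0 m^3/h * 76 mg/L = 1064 g/h  (m^3/h * mg/L = g/h)
Daily solids removed = 1064 * 24 = 25536 g/day
Convert g to kg: 25536 / 1000 = 25.536 kg/day

25.536 kg/day


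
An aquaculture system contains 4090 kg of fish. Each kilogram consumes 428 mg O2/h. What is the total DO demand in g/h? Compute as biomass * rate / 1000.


Total O2 consumption (mg/h) = 4090 kg * 428 mg/(kg*h) = 1750520 mg/h
Convert to g/h: 1750520 / 1000 = 1750.52 g/h

1750.52 g/h


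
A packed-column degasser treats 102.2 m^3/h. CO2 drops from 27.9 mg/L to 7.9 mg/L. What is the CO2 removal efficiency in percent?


CO2_out / CO2_in = 7.9 / 27.9 = 0.28315412
Fraction remaining = 0.28315412
efficiency = (1 - 0.28315412) * 100 = 71.6846 %

71.6846 %


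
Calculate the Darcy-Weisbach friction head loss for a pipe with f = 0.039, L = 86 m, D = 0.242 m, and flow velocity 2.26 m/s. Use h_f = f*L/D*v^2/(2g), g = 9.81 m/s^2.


v^2 = 2.26^2 = 5.1076 m^2/s^2
L/D = 86/0.242 = 355.3719
h_f = f*(L/D)*v^2/(2g) = 0.039 * 355.3719 * 5.1076 / 19.62 = 3.60799 m

3.60799 m


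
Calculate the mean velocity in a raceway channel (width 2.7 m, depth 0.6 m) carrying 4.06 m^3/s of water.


Cross-sectional area = W * d = 2.7 * 0.6 = 1.62 m^2
Velocity = Q / A = 4.06 / 1.62 = 2.50617 m/s

2.50617 m/s


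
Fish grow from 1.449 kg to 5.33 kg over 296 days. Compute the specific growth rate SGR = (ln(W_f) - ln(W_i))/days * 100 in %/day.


ln(W_f) = ln(5.33) = 1.6733512
ln(W_i) = ln(1.449) = 0.37087366
ln(W_f) - ln(W_i) = 1.6733512 - 0.37087366 = 1.3024775
SGR = 1.3024775 / 296 * 100 = 0.440026 %/day

0.440026 %/day


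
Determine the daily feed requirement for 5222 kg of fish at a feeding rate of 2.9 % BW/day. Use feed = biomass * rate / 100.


Feeding rate fraction = 2.9% / 100 = 0.029
Daily feed = 5222 kg * 0.029 = 151.438 kg/day

151.438 kg/day


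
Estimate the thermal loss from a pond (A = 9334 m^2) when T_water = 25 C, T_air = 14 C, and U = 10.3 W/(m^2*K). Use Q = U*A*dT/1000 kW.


Temperature difference dT = 25 - 14 = 11 K
Heat loss (W) = U * A * dT = 10.3 * 9334 * 11 = 1057542.2 W
Convert to kW: 1057542.2 / 1000 = 1057.5422 kW

1057.5422 kW


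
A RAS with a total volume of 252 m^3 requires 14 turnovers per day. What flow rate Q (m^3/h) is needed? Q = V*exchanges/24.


Daily recirculation volume = 252 m^3 * 14 = 3528 m^3/day
Flow rate Q = daily volume / 24 h = 3528 / 24 = 147 m^3/h

147 m^3/h


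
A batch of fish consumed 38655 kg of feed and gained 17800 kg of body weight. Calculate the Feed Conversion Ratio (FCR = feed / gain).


FCR = feed consumed / weight gained
FCR = 38655 kg / 17800 kg = 2.17163

2.17163


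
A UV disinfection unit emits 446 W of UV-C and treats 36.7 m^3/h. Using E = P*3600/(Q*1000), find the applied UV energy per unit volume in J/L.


Energy delivered per hour = 446 W * 3600 s = 1605600 J/h
Volume treated per hour = 36.7 m^3/h * 1000 = 36700 L/h
dose = 1605600 / 36700 = 43.7493 J/L

43.7493 J/L


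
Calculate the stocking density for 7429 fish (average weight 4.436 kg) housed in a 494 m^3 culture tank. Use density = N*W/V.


Total biomass = 7429 fish * 4.436 kg = 32955.044 kg
Density = total biomass / volume = 32955.044 / 494 = 66.7106 kg/m^3

66.7106 kg/m^3


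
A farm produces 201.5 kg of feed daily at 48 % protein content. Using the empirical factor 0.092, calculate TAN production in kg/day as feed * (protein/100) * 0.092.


Protein in feed = 201.5 * 48/100 = 96.72 kg/day
TAN = protein * 0.092 = 96.72 * 0.092 = 8.89824 kg/day

8.89824 kg/day


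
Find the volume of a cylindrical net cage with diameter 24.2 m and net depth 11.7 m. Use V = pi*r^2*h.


r = d/2 = 24.2/2 = 12.1 m
Base area = pi*r^2 = pi*12.1^2 = 459.96058 m^2
Volume = 459.96058 * 11.7 = 5381.54 m^3

5381.54 m^3


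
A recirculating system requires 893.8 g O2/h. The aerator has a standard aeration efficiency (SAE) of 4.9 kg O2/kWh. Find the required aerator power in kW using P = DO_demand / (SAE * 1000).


SAE in g O2/kWh = 4.9 * 1000 = 4900 g/kWh
P = DO_demand / SAE_g = 893.8 / 4900 = 0.182408 kW

0.182408 kW


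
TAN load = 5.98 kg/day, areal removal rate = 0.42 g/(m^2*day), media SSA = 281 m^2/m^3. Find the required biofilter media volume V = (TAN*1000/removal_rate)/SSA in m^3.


A = 5.98*1000 / 0.42 = 14238.095 m^2
V = 14238.095 / 281 = 50.6694

50.6694 m^3


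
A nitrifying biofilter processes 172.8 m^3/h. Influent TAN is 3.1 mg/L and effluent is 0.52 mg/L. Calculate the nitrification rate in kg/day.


Concentration drop: TAN_in - TAN_out = 3.1 - 0.52 = 2.58 mg/L
Hourly TAN removed = Q * dTAN = 172.8 m^3/h * 2.58 mg/L = 445.824 g/h  (m^3/h * mg/L = g/h)
Daily TAN removed = 445.824 * 24 = 10699.776 g/day
Convert to kg/day: 10699.776 / 1000 = 10.699776 kg/day

10.699776 kg/day


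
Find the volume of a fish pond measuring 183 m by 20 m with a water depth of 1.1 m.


Base area = L * W = 183 * 20 = 3660 m^2
Volume = area * depth = 3660 * 1.1 = 4026 m^3

4026 m^3


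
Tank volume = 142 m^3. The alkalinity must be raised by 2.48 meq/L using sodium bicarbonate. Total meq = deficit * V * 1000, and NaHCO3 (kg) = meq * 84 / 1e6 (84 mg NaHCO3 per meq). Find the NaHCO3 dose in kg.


Tank volume in L = 142 m^3 * 1000 = 142000 L
Total meq required = 2.48 meq/L * 142000 L = 352160 meq
NaHCO3 mass = 352160 meq * 84 mg/meq / 1e6 = 29.5814 kg

29.5814 kg


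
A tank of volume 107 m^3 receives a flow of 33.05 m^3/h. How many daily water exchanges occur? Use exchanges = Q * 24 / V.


Daily flow volume = 33.05 m^3/h * 24 h = 793.2 m^3/day
Exchanges = daily flow / tank volume = 793.2 / 107 = 7.41308 exchanges/day

7.41308 exchanges/day


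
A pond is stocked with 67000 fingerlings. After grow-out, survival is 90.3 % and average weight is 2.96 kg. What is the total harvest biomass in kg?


Survivors = 67000 * 90.3/100 = 60501 fish
Harvest biomass = survivors * W_f = 60501 * 2.96 = 179082.96 kg

179082.96 kg


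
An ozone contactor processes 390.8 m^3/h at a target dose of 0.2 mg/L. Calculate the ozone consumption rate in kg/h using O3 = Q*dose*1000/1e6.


O3 demand (mg/h) = Q * dose * 1000 = 390.8 * 0.2 * 1000 = 78160 mg/h
Convert mg to kg: 78160 / 1e6 = 0.07816 kg/h

0.07816 kg/h


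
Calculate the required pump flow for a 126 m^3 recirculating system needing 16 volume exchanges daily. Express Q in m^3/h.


Daily recirculation volume = 126 m^3 * 16 = 2016 m^3/day
Flow rate Q = daily volume / 24 h = 2016 / 24 = 84 m^3/h

84 m^3/h


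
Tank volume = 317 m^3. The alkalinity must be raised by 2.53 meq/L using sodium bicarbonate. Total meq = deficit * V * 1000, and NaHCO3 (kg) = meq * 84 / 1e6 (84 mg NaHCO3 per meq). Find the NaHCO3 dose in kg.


Tank volume in L = 317 m^3 * 1000 = 317000 L
Total meq required = 2.53 meq/L * 317000 L = 802010 meq
NaHCO3 mass = 802010 meq * 84 mg/meq / 1e6 = 67.3688 kg

67.3688 kg


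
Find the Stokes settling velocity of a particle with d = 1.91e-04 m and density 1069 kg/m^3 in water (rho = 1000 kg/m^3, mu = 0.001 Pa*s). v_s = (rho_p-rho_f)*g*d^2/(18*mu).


Density difference: rho_p - rho_f = 1069 - 1000 = 69 kg/m^3
d^2 = (1.91e-04)^2 = 3.6481e-08 m^2
Numerator = (rho_p - rho_f) * g * d^2 = 69 * 9.81 * 3.6481e-08 = 2.4693624e-05
Denominator = 18 * mu = 18 * 0.001 = 0.018
v_s = 2.4693624e-05 / 0.018 = 0.00137187 m/s
Check: Re = rho_f * v_s * d / mu = 1000 * 0.00137187 * 1.91e-04 / 0.001 = 0.262 < 1, so Stokes' law applies.

0.00137187 m/s


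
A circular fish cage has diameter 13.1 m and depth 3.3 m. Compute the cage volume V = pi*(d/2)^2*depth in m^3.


r = d/2 = 13.1/2 = 6.55 m
Base area = pi*r^2 = pi*6.55^2 = 134.78218 m^2
Volume = 134.78218 * 3.3 = 444.781 m^3

444.781 m^3


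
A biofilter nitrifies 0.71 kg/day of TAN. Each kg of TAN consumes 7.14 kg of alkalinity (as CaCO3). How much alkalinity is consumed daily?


Alkalinity factor: 7.14 kg CaCO3 consumed per kg TAN nitrified
alk = 0.71 kg TAN * 7.14 = 5.0694 kg CaCO3/day

5.0694 kg CaCO3/day


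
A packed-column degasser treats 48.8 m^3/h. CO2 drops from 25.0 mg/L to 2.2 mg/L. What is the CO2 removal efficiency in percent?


CO2_out / CO2_in = 2.2 / 25.0 = 0.088
Fraction remaining = 0.088
efficiency = (1 - 0.088) * 100 = 91.2 %

91.2 %


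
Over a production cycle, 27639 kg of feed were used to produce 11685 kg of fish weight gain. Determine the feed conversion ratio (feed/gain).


FCR = feed consumed / weight gained
FCR = 27639 kg / 11685 kg = 2.36534

2.36534


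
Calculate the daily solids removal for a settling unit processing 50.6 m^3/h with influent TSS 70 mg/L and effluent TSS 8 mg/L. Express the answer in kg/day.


Concentration drop: TSS_in - TSS_out = 70 - 8 = 62 mg/L
Hourly solids removed = Q * dTSS = 50.6 m^3/h * 62 mg/L = 3137.2 g/h  (m^3/h * mg/L = g/h)
Daily solids removed = 3137.2 * 24 = 75292.8 g/day
Convert g to kg: 75292.8 / 1000 = 75.2928 kg/day

75.2928 kg/day


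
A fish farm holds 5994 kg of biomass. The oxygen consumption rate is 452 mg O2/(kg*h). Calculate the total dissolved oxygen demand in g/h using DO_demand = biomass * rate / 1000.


Total O2 consumption (mg/h) = 5994 kg * 452 mg/(kg*h) = 2709288 mg/h
Convert to g/h: 2709288 / 1000 = 2709.288 g/h

2709.288 g/h


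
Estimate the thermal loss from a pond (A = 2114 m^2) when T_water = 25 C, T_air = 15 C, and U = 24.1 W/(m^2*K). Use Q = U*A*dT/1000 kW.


Temperature difference dT = 25 - 15 = 10 K
Heat loss (W) = U * A * dT = 24.1 * 2114 * 10 = 509474 W
Convert to kW: 509474 / 1000 = 509.474 kW

509.474 kW


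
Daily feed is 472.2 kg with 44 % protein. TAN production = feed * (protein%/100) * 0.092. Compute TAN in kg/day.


Protein in feed = 472.2 * 44/100 = 207.768 kg/day
TAN = protein * 0.092 = 207.768 * 0.092 = 19.114656 kg/day

19.114656 kg/day


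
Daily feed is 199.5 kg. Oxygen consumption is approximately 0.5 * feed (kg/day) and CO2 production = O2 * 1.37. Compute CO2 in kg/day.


O2 = 199.5 * 0.5 = 99.75
CO2 = 99.75 * 1.37 = 136.6575

136.6575 kg/day


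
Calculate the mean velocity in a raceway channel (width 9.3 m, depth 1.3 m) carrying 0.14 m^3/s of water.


Cross-sectional area = W * d = 9.3 * 1.3 = 12.09 m^2
Velocity = Q / A = 0.14 / 12.09 = 0.0115798 m/s

0.0115798 m/s


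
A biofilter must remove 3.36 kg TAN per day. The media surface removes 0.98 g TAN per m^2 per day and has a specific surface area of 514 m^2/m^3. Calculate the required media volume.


A = 3.36*1000 / 0.98 = 3428.5714 m^2
V = 3428.5714 / 514 = 6.67037

6.67037 m^3


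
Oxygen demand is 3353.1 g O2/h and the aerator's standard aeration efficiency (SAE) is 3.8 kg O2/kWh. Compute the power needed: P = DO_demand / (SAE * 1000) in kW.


SAE in g O2/kWh = 3.8 * 1000 = 3800 g/kWh
P = DO_demand / SAE_g = 3353.1 / 3800 = 0.882395 kW

0.882395 kW


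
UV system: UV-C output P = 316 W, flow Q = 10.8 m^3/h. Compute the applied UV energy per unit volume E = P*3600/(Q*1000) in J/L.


Energy delivered per hour = 316 W * 3600 s = 1137600 J/h
Volume treated per hour = 10.8 m^3/h * 1000 = 10800 L/h
dose = 1137600 / 10800 = 105.333 J/L

105.333 J/L


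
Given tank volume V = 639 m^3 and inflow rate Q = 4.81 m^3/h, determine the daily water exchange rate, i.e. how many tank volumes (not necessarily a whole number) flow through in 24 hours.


Daily flow volume = 4.81 m^3/h * 24 h = 115.44 m^3/day
Exchanges = daily flow / tank volume = 115.44 / 639 = 0.180657 exchanges/day

0.180657 exchanges/day


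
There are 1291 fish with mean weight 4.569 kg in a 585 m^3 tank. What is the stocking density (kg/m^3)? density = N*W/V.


Total biomass = 1291 fish * 4.569 kg = 5898.579 kg
Density = total biomass / volume = 5898.579 / 585 = 10.083 kg/m^3

10.083 kg/m^3


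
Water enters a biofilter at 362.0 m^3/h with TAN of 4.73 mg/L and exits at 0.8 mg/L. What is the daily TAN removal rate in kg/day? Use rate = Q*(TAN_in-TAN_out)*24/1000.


Concentration drop: TAN_in - TAN_out = 4.73 - 0.8 = 3.93 mg/L
Hourly TAN removed = Q * dTAN = 362.0 m^3/h * 3.93 mg/L = 1422.66 g/h  (m^3/h * mg/L = g/h)
Daily TAN removed = 1422.66 * 24 = 34143.84 g/day
Convert to kg/day: 34143.84 / 1000 = 34.14384 kg/day

34.14384 kg/day


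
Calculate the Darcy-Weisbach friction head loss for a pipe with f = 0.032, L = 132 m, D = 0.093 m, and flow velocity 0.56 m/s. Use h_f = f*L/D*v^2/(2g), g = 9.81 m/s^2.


v^2 = 0.56^2 = 0.3136 m^2/s^2
L/D = 132/0.093 = 1419.3548
h_f = f*(L/D)*v^2/(2g) = 0.032 * 1419.3548 * 0.3136 / 19.62 = 0.725969 m

0.725969 m


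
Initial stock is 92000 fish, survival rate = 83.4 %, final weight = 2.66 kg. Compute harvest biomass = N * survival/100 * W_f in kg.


Survivors = 92000 * 83.4/100 = 76728 fish
Harvest biomass = survivors * W_f = 76728 * 2.66 = 204096.48 kg

204096.48 kg


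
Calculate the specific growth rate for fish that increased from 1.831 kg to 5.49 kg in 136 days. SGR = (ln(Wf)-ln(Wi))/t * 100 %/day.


ln(W_f) = ln(5.49) = 1.7029283
ln(W_i) = ln(1.831) = 0.60486227
ln(W_f) - ln(W_i) = 1.7029283 - 0.60486227 = 1.098066
SGR = 1.098066 / 136 * 100 = 0.807401 %/day

0.807401 %/day


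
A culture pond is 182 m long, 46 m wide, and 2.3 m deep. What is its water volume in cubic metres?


Base area = L * W = 182 * 46 = 8372 m^2
Volume = area * depth = 8372 * 2.3 = 19255.6 m^3

19255.6 m^3


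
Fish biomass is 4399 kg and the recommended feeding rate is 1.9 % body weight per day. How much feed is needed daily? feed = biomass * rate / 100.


Feeding rate fraction = 1.9% / 100 = 0.019
Daily feed = 4399 kg * 0.019 = 83.581 kg/day

83.581 kg/day


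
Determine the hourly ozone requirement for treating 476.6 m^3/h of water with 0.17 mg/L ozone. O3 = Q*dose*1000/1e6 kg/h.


O3 demand (mg/h) = Q * dose * 1000 = 476.6 * 0.17 * 1000 = 81022 mg/h
Convert mg to kg: 81022 / 1e6 = 0.081022 kg/h

0.081022 kg/h


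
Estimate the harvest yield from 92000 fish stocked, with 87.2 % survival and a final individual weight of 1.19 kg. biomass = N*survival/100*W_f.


Survivors = 92000 * 87.2/100 = 80224 fish
Harvest biomass = survivors * W_f = 80224 * 1.19 = 95466.56 kg

95466.56 kg


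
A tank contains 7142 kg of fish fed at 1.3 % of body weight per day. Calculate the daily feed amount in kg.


Feeding rate fraction = 1.3% / 100 = 0.013
Daily feed = 7142 kg * 0.013 = 92.846 kg/day

92.846 kg/day


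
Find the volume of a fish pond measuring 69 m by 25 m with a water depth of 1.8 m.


Base area = L * W = 69 * 25 = 1725 m^2
Volume = area * depth = 1725 * 1.8 = 3105 m^3

3105 m^3


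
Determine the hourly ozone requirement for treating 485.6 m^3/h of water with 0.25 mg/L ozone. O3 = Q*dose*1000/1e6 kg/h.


O3 demand (mg/h) = Q * dose * 1000 = 485.6 * 0.25 * 1000 = 121400 mg/h
Convert mg to kg: 121400 / 1e6 = 0.1214 kg/h

0.1214 kg/h


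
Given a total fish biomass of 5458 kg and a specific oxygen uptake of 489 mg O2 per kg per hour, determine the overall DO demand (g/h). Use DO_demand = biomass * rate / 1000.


Total O2 consumption (mg/h) = 5458 kg * 489 mg/(kg*h) = 2668962 mg/h
Convert to g/h: 2668962 / 1000 = 2668.962 g/h

2668.962 g/h


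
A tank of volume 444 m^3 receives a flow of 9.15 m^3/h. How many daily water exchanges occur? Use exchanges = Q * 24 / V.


Daily flow volume = 9.15 m^3/h * 24 h = 219.6 m^3/day
Exchanges = daily flow / tank volume = 219.6 / 444 = 0.494595 exchanges/day

0.494595 exchanges/day


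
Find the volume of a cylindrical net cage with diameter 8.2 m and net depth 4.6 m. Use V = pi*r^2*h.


r = d/2 = 8.2/2 = 4.1 m
Base area = pi*r^2 = pi*4.1^2 = 52.810173 m^2
Volume = 52.810173 * 4.6 = 242.927 m^3

242.927 m^3


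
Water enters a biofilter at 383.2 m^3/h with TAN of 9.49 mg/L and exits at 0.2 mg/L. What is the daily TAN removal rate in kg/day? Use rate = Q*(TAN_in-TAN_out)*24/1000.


Concentration drop: TAN_in - TAN_out = 9.49 - 0.2 = 9.29 mg/L
Hourly TAN removed = Q * dTAN = 383.2 m^3/h * 9.29 mg/L = 3559.928 g/h  (m^3/h * mg/L = g/h)
Daily TAN removed = 3559.928 * 24 = 85438.272 g/day
Convert to kg/day: 85438.272 / 1000 = 85.438272 kg/day

85.438272 kg/day


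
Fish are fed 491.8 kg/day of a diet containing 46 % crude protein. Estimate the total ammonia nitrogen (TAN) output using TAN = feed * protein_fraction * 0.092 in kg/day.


Protein in feed = 491.8 * 46/100 = 226.228 kg/day
TAN = protein * 0.092 = 226.228 * 0.092 = 20.812976 kg/day

20.812976 kg/day


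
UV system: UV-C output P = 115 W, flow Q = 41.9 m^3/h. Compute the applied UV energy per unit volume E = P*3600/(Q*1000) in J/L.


Energy delivered per hour = 115 W * 3600 s = 414000 J/h
Volume treated per hour = 41.9 m^3/h * 1000 = 41900 L/h
dose = 414000 / 41900 = 9.88067 J/L

9.88067 J/L


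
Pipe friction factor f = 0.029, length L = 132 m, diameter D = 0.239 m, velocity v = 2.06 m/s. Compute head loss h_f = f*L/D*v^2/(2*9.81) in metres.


v^2 = 2.06^2 = 4.2436 m^2/s^2
L/D = 132/0.239 = 552.30126
h_f = f*(L/D)*v^2/(2g) = 0.029 * 552.30126 * 4.2436 / 19.62 = 3.46425 m

3.46425 m


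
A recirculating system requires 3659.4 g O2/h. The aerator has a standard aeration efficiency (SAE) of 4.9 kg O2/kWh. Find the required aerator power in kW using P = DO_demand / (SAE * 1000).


SAE in g O2/kWh = 4.9 * 1000 = 4900 g/kWh
P = DO_demand / SAE_g = 3659.4 / 4900 = 0.746816 kW

0.746816 kW


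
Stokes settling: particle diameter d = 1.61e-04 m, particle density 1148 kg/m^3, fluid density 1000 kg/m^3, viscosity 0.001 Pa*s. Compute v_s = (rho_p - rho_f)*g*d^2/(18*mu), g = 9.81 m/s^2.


Density difference: rho_p - rho_f = 1148 - 1000 = 148 kg/m^3
d^2 = (1.61e-04)^2 = 2.5921e-08 m^2
Numerator = (rho_p - rho_f) * g * d^2 = 148 * 9.81 * 2.5921e-08 = 3.7634181e-05
Denominator = 18 * mu = 18 * 0.001 = 0.018
v_s = 3.7634181e-05 / 0.018 = 0.00209079 m/s
Check: Re = rho_f * v_s * d / mu = 1000 * 0.00209079 * 1.61e-04 / 0.001 = 0.337 < 1, so Stokes' law applies.

0.00209079 m/s


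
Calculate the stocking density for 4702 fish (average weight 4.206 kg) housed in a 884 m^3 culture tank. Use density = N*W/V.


Total biomass = 4702 fish * 4.206 kg = 19776.612 kg
Density = total biomass / volume = 19776.612 / 884 = 22.3717 kg/m^3

22.3717 kg/m^3


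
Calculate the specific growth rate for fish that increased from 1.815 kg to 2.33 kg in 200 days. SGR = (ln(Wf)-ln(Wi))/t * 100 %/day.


ln(W_f) = ln(2.33) = 0.84586827
ln(W_i) = ln(1.815) = 0.59608547
ln(W_f) - ln(W_i) = 0.84586827 - 0.59608547 = 0.2497828
SGR = 0.2497828 / 200 * 100 = 0.124891 %/day

0.124891 %/day


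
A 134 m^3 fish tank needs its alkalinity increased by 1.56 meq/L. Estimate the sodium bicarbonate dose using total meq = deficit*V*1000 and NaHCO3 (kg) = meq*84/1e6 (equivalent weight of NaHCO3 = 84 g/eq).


Tank volume in L = 134 m^3 * 1000 = 134000 L
Total meq required = 1.56 meq/L * 134000 L = 209040 meq
NaHCO3 mass = 209040 meq * 84 mg/meq / 1e6 = 17.5594 kg

17.5594 kg


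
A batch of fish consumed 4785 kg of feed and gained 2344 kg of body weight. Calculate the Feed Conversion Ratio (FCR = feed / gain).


FCR = feed consumed / weight gained
FCR = 4785 kg / 2344 kg = 2.04138

2.04138


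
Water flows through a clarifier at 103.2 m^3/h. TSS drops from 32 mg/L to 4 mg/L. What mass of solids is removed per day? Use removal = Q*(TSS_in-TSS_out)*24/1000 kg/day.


Concentration drop: TSS_in - TSS_out = 32 - 4 = 28 mg/L
Hourly solids removed = Q * dTSS = 103.2 m^3/h * 28 mg/L = 2889.6 g/h  (m^3/h * mg/L = g/h)
Daily solids removed = 2889.6 * 24 = 69350.4 g/day
Convert g to kg: 69350.4 / 1000 = 69.3504 kg/day

69.3504 kg/day


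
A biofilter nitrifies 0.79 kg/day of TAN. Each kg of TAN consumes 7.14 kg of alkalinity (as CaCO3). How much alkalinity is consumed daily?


Alkalinity factor: 7.14 kg CaCO3 consumed per kg TAN nitrified
alk = 0.79 kg TAN * 7.14 = 5.6406 kg CaCO3/day

5.6406 kg CaCO3/day


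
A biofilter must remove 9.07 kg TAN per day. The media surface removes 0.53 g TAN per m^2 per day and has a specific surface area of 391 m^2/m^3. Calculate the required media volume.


A = 9.07*1000 / 0.53 = 17113.208 m^2
V = 17113.208 / 391 = 43.7678

43.7678 m^3


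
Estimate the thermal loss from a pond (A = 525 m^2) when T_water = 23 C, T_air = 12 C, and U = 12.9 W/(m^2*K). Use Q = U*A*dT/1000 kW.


Temperature difference dT = 23 - 12 = 11 K
Heat loss (W) = U * A * dT = 12.9 * 525 * 11 = 74497.5 W
Convert to kW: 74497.5 / 1000 = 74.4975 kW

74.4975 kW


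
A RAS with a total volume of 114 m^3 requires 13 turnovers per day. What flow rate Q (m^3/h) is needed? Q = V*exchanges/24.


Daily recirculation volume = 114 m^3 * 13 = 1482 m^3/day
Flow rate Q = daily volume / 24 h = 1482 / 24 = 61.75 m^3/h

61.75 m^3/h


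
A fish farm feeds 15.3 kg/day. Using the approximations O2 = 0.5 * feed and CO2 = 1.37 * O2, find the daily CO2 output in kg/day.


O2 = 15.3 * 0.5 = 7.65
CO2 = 7.65 * 1.37 = 10.4805

10.4805 kg/day


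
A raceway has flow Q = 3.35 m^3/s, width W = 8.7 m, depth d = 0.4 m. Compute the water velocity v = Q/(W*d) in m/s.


Cross-sectional area = W * d = 8.7 * 0.4 = 3.48 m^2
Velocity = Q / A = 3.35 / 3.48 = 0.962644 m/s

0.962644 m/s


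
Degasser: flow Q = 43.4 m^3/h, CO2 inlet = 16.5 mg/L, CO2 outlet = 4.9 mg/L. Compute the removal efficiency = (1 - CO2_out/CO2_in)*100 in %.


CO2_out / CO2_in = 4.9 / 16.5 = 0.2969697
Fraction remaining = 0.2969697
efficiency = (1 - 0.2969697) * 100 = 70.303 %

70.303 %


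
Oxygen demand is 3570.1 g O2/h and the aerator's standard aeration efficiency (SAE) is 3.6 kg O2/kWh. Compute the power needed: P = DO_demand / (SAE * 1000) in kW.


SAE in g O2/kWh = 3.6 * 1000 = 3600 g/kWh
P = DO_demand / SAE_g = 3570.1 / 3600 = 0.991694 kW

0.991694 kW


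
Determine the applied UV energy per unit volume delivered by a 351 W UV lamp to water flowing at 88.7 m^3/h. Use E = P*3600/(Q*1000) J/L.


Energy delivered per hour = 351 W * 3600 s = 1263600 J/h
Volume treated per hour = 88.7 m^3/h * 1000 = 88700 L/h
dose = 1263600 / 88700 = 14.2458 J/L

14.2458 J/L


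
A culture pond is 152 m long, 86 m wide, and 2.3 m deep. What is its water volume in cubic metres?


Base area = L * W = 152 * 86 = 13072 m^2
Volume = area * depth = 13072 * 2.3 = 30065.6 m^3

30065.6 m^3


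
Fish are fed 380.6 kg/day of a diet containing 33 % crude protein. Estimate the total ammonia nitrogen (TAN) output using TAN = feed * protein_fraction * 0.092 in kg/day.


Protein in feed = 380.6 * 33/100 = 125.598 kg/day
TAN = protein * 0.092 = 125.598 * 0.092 = 11.555016 kg/day

11.555016 kg/day


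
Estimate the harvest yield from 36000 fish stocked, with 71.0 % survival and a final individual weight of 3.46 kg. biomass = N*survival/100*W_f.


Survivors = 36000 * 71.0/100 = 25560 fish
Harvest biomass = survivors * W_f = 25560 * 3.46 = 88437.6 kg

88437.6 kg


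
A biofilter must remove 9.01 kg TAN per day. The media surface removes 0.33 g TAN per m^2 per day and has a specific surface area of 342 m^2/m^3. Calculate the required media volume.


A = 9.01*1000 / 0.33 = 27303.03 m^2
V = 27303.03 / 342 = 79.8334

79.8334 m^3


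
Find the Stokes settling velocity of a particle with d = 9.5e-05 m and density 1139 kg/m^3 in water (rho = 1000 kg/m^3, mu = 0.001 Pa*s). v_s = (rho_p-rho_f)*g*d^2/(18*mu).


Density difference: rho_p - rho_f = 1139 - 1000 = 139 kg/m^3
d^2 = (9.5e-05)^2 = 9.025e-09 m^2
Numerator = (rho_p - rho_f) * g * d^2 = 139 * 9.81 * 9.025e-09 = 1.23064e-05
Denominator = 18 * mu = 18 * 0.001 = 0.018
v_s = 1.23064e-05 / 0.018 = 6.83689e-04 m/s
Check: Re = rho_f * v_s * d / mu = 1000 * 6.83689e-04 * 9.5e-05 / 0.001 = 0.065 < 1, so Stokes' law applies.

6.83689e-04 m/s


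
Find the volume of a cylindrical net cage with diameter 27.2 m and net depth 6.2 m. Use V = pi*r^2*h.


r = d/2 = 27.2/2 = 13.6 m
Base area = pi*r^2 = pi*13.6^2 = 581.06898 m^2
Volume = 581.06898 * 6.2 = 3602.63 m^3

3602.63 m^3


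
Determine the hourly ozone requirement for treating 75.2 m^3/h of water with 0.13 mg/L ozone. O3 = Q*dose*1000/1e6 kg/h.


O3 demand (mg/h) = Q * dose * 1000 = 75.2 * 0.13 * 1000 = 9776 mg/h
Convert mg to kg: 9776 / 1e6 = 0.009776 kg/h

0.009776 kg/h


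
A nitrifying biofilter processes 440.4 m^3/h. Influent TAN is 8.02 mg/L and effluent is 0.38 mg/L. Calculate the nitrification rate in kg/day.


Concentration drop: TAN_in - TAN_out = 8.02 - 0.38 = 7.64 mg/L
Hourly TAN removed = Q * dTAN = 440.4 m^3/h * 7.64 mg/L = 3364.656 g/h  (m^3/h * mg/L = g/h)
Daily TAN removed = 3364.656 * 24 = 80751.744 g/day
Convert to kg/day: 80751.744 / 1000 = 80.751744 kg/day

80.751744 kg/day


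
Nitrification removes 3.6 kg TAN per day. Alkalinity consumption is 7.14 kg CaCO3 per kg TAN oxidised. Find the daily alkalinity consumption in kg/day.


Alkalinity factor: 7.14 kg CaCO3 consumed per kg TAN nitrified
alk = 3.6 kg TAN * 7.14 = 25.704 kg CaCO3/day

25.704 kg CaCO3/day


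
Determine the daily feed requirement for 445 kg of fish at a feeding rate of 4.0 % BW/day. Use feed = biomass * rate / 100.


Feeding rate fraction = 4.0% / 100 = 0.04
Daily feed = 445 kg * 0.04 = 17.8 kg/day

17.8 kg/day


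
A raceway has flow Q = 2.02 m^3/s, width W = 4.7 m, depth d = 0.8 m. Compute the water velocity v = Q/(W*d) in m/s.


Cross-sectional area = W * d = 4.7 * 0.8 = 3.76 m^2
Velocity = Q / A = 2.02 / 3.76 = 0.537234 m/s

0.537234 m/s


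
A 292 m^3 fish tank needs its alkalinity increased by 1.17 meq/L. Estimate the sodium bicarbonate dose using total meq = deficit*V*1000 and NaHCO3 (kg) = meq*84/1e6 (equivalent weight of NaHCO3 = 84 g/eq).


Tank volume in L = 292 m^3 * 1000 = 292000 L
Total meq required = 1.17 meq/L * 292000 L = 341640 meq
NaHCO3 mass = 341640 meq * 84 mg/meq / 1e6 = 28.6978 kg

28.6978 kg


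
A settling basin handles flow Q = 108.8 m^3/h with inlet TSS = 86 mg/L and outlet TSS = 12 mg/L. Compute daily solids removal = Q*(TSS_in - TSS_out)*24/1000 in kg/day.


Concentration drop: TSS_in - TSS_out = 86 - 12 = 74 mg/L
Hourly solids removed = Q * dTSS = 108.8 m^3/h * 74 mg/L = 8051.2 g/h  (m^3/h * mg/L = g/h)
Daily solids removed = 8051.2 * 24 = 193228.8 g/day
Convert g to kg: 193228.8 / 1000 = 193.2288 kg/day

193.2288 kg/day


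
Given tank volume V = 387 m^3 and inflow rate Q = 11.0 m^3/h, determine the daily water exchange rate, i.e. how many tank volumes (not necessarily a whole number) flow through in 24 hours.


Daily flow volume = 11.0 m^3/h * 24 h = 264 m^3/day
Exchanges = daily flow / tank volume = 264 / 387 = 0.682171 exchanges/day

0.682171 exchanges/day


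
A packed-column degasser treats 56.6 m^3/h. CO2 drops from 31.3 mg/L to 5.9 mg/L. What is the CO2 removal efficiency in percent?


CO2_out / CO2_in = 5.9 / 31.3 = 0.1884984
Fraction remaining = 0.1884984
efficiency = (1 - 0.1884984) * 100 = 81.1502 %

81.1502 %


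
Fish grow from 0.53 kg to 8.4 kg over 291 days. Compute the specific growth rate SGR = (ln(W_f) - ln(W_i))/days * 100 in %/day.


ln(W_f) = ln(8.4) = 2.1282317
ln(W_i) = ln(0.53) = -0.63487827
ln(W_f) - ln(W_i) = 2.1282317 - -0.63487827 = 2.76311
SGR = 2.76311 / 291 * 100 = 0.949522 %/day

0.949522 %/day


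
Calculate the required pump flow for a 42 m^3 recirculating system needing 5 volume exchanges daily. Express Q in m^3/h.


Daily recirculation volume = 42 m^3 * 5 = 210 m^3/day
Flow rate Q = daily volume / 24 h = 210 / 24 = 8.75 m^3/h

8.75 m^3/h


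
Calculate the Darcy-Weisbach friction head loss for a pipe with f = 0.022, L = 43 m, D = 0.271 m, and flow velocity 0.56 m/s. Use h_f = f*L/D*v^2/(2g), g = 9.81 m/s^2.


v^2 = 0.56^2 = 0.3136 m^2/s^2
L/D = 43/0.271 = 158.67159
h_f = f*(L/D)*v^2/(2g) = 0.022 * 158.67159 * 0.3136 / 19.62 = 0.0557955 m

0.0557955 m


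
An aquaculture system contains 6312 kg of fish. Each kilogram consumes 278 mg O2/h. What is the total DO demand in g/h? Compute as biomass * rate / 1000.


Total O2 consumption (mg/h) = 6312 kg * 278 mg/(kg*h) = 1754736 mg/h
Convert to g/h: 1754736 / 1000 = 1754.736 g/h

1754.736 g/h


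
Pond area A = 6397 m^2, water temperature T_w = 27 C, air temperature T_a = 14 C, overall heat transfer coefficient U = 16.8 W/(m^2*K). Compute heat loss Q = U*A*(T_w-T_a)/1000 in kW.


Temperature difference dT = 27 - 14 = 13 K
Heat loss (W) = U * A * dT = 16.8 * 6397 * 13 = 1397104.8 W
Convert to kW: 1397104.8 / 1000 = 1397.1048 kW

1397.1048 kW


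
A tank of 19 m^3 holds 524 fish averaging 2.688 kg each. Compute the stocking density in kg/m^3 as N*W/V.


Total biomass = 524 fish * 2.688 kg = 1408.512 kg
Density = total biomass / volume = 1408.512 / 19 = 74.1322 kg/m^3

74.1322 kg/m^3


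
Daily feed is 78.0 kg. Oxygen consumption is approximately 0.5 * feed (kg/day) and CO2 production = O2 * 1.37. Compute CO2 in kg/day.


O2 = 78.0 * 0.5 = 39
CO2 = 39 * 1.37 = 53.43

53.43 kg/day


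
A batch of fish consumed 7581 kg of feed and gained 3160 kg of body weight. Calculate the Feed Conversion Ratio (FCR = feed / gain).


FCR = feed consumed / weight gained
FCR = 7581 kg / 3160 kg = 2.39905

2.39905


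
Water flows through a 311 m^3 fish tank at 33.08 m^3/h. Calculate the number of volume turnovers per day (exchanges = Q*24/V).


Daily flow volume = 33.08 m^3/h * 24 h = 793.92 m^3/day
Exchanges = daily flow / tank volume = 793.92 / 311 = 2.5528 exchanges/day

2.5528 exchanges/day


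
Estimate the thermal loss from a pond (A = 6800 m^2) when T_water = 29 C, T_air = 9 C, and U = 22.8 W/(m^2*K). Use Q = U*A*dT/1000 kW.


Temperature difference dT = 29 - 9 = 20 K
Heat loss (W) = U * A * dT = 22.8 * 6800 * 20 = 3100800 W
Convert to kW: 3100800 / 1000 = 3100.8 kW

3100.8 kW
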